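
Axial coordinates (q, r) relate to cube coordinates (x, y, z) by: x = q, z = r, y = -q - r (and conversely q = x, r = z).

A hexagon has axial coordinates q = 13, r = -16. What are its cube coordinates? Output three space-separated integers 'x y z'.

x = q = 13
z = r = -16
y = -x - z = -(13) - (-16) = 3

Answer: 13 3 -16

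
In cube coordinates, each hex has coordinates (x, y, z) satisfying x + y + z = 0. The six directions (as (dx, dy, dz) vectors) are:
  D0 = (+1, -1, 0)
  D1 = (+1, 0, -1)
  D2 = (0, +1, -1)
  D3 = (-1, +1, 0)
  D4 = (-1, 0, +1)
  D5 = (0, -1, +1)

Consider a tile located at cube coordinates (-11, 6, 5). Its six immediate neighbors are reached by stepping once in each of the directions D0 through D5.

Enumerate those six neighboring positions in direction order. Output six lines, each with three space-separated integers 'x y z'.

Center: (-11, 6, 5). Add each direction:
  D0: (-11, 6, 5) + (1, -1, 0) = (-10, 5, 5)
  D1: (-11, 6, 5) + (1, 0, -1) = (-10, 6, 4)
  D2: (-11, 6, 5) + (0, 1, -1) = (-11, 7, 4)
  D3: (-11, 6, 5) + (-1, 1, 0) = (-12, 7, 5)
  D4: (-11, 6, 5) + (-1, 0, 1) = (-12, 6, 6)
  D5: (-11, 6, 5) + (0, -1, 1) = (-11, 5, 6)

Answer: -10 5 5
-10 6 4
-11 7 4
-12 7 5
-12 6 6
-11 5 6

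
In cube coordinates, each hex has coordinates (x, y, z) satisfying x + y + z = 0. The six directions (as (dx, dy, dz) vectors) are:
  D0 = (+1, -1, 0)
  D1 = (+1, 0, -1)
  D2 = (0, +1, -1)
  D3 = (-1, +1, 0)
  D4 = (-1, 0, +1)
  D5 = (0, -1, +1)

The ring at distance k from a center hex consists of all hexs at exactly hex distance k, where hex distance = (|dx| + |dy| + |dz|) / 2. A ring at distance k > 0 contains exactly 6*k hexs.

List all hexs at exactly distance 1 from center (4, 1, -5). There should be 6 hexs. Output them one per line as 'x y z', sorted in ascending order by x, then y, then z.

Answer: 3 1 -4
3 2 -5
4 0 -4
4 2 -6
5 0 -5
5 1 -6

Derivation:
Walk ring at distance 1 from (4, 1, -5):
Start at center + D4*1 = (3, 1, -4)
  hex 0: (3, 1, -4)
  hex 1: (4, 0, -4)
  hex 2: (5, 0, -5)
  hex 3: (5, 1, -6)
  hex 4: (4, 2, -6)
  hex 5: (3, 2, -5)
Sorted: 6 hexes.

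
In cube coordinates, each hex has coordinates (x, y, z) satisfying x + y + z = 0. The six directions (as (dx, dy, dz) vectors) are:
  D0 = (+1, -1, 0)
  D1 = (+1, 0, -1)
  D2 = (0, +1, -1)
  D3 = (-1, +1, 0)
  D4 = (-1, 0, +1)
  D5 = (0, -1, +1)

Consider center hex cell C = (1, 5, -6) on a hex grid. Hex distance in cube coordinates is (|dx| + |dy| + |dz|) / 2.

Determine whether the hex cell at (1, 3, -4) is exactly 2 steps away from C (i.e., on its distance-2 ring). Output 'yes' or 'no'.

Answer: yes

Derivation:
|px - cx| = |1 - 1| = 0
|py - cy| = |3 - 5| = 2
|pz - cz| = |-4 - (-6)| = 2
distance = (0+2+2)/2 = 4/2 = 2
radius = 2; distance == radius -> yes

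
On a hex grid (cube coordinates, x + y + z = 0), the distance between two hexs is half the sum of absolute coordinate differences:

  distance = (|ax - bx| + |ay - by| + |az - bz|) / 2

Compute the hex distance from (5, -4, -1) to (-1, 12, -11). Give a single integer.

|ax - bx| = |5 - (-1)| = 6
|ay - by| = |-4 - 12| = 16
|az - bz| = |-1 - (-11)| = 10
distance = (6 + 16 + 10) / 2 = 32 / 2 = 16

Answer: 16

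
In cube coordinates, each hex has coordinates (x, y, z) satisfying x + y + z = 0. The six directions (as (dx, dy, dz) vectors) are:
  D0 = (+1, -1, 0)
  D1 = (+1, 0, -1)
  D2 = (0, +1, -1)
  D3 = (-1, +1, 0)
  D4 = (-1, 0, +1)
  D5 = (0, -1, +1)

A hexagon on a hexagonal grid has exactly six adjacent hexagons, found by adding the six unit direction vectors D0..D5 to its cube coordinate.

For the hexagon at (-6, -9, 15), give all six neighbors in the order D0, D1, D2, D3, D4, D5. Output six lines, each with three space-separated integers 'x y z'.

Answer: -5 -10 15
-5 -9 14
-6 -8 14
-7 -8 15
-7 -9 16
-6 -10 16

Derivation:
Center: (-6, -9, 15). Add each direction:
  D0: (-6, -9, 15) + (1, -1, 0) = (-5, -10, 15)
  D1: (-6, -9, 15) + (1, 0, -1) = (-5, -9, 14)
  D2: (-6, -9, 15) + (0, 1, -1) = (-6, -8, 14)
  D3: (-6, -9, 15) + (-1, 1, 0) = (-7, -8, 15)
  D4: (-6, -9, 15) + (-1, 0, 1) = (-7, -9, 16)
  D5: (-6, -9, 15) + (0, -1, 1) = (-6, -10, 16)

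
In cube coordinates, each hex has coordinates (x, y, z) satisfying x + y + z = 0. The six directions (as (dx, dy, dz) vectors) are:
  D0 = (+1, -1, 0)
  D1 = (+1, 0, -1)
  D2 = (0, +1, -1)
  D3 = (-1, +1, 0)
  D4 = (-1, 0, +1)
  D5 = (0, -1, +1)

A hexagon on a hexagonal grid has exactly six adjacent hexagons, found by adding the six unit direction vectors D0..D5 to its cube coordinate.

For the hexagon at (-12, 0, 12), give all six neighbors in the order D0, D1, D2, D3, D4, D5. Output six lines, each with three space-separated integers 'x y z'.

Answer: -11 -1 12
-11 0 11
-12 1 11
-13 1 12
-13 0 13
-12 -1 13

Derivation:
Center: (-12, 0, 12). Add each direction:
  D0: (-12, 0, 12) + (1, -1, 0) = (-11, -1, 12)
  D1: (-12, 0, 12) + (1, 0, -1) = (-11, 0, 11)
  D2: (-12, 0, 12) + (0, 1, -1) = (-12, 1, 11)
  D3: (-12, 0, 12) + (-1, 1, 0) = (-13, 1, 12)
  D4: (-12, 0, 12) + (-1, 0, 1) = (-13, 0, 13)
  D5: (-12, 0, 12) + (0, -1, 1) = (-12, -1, 13)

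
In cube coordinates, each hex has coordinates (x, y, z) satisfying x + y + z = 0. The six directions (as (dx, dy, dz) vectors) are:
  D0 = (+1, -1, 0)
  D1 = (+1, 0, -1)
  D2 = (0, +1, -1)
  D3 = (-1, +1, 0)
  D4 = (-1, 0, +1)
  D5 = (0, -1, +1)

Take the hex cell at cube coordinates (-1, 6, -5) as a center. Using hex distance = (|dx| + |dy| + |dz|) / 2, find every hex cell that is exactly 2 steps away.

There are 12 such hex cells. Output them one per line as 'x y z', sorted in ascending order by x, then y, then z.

Walk ring at distance 2 from (-1, 6, -5):
Start at center + D4*2 = (-3, 6, -3)
  hex 0: (-3, 6, -3)
  hex 1: (-2, 5, -3)
  hex 2: (-1, 4, -3)
  hex 3: (0, 4, -4)
  hex 4: (1, 4, -5)
  hex 5: (1, 5, -6)
  hex 6: (1, 6, -7)
  hex 7: (0, 7, -7)
  hex 8: (-1, 8, -7)
  hex 9: (-2, 8, -6)
  hex 10: (-3, 8, -5)
  hex 11: (-3, 7, -4)
Sorted: 12 hexes.

Answer: -3 6 -3
-3 7 -4
-3 8 -5
-2 5 -3
-2 8 -6
-1 4 -3
-1 8 -7
0 4 -4
0 7 -7
1 4 -5
1 5 -6
1 6 -7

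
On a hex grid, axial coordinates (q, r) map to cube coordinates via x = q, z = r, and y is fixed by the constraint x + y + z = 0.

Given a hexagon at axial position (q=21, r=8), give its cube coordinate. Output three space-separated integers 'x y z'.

Answer: 21 -29 8

Derivation:
x = q = 21
z = r = 8
y = -x - z = -(21) - (8) = -29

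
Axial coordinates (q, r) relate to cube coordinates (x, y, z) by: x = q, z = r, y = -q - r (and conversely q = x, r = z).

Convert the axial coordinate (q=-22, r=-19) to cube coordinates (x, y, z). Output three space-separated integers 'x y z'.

x = q = -22
z = r = -19
y = -x - z = -(-22) - (-19) = 41

Answer: -22 41 -19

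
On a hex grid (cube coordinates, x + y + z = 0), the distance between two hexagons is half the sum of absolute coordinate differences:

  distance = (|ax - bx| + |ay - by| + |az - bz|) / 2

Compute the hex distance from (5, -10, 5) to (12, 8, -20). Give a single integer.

|ax - bx| = |5 - 12| = 7
|ay - by| = |-10 - 8| = 18
|az - bz| = |5 - (-20)| = 25
distance = (7 + 18 + 25) / 2 = 50 / 2 = 25

Answer: 25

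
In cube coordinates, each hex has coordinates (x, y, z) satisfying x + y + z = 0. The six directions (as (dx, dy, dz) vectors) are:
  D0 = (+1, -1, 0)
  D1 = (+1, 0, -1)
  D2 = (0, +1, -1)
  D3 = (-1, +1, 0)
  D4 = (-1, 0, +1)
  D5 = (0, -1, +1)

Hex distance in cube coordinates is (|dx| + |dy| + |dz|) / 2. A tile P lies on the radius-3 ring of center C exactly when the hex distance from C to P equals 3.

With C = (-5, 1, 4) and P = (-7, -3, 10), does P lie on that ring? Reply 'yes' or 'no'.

|px - cx| = |-7 - (-5)| = 2
|py - cy| = |-3 - 1| = 4
|pz - cz| = |10 - 4| = 6
distance = (2+4+6)/2 = 12/2 = 6
radius = 3; distance != radius -> no

Answer: no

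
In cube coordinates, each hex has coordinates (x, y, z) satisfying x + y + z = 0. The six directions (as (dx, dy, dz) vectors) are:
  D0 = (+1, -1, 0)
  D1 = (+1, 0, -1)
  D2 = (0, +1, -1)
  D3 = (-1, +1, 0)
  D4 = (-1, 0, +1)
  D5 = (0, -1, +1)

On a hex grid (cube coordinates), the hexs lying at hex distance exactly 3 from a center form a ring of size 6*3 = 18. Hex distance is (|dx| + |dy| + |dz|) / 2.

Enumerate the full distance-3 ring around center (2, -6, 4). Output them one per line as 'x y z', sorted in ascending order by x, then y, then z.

Answer: -1 -6 7
-1 -5 6
-1 -4 5
-1 -3 4
0 -7 7
0 -3 3
1 -8 7
1 -3 2
2 -9 7
2 -3 1
3 -9 6
3 -4 1
4 -9 5
4 -5 1
5 -9 4
5 -8 3
5 -7 2
5 -6 1

Derivation:
Walk ring at distance 3 from (2, -6, 4):
Start at center + D4*3 = (-1, -6, 7)
  hex 0: (-1, -6, 7)
  hex 1: (0, -7, 7)
  hex 2: (1, -8, 7)
  hex 3: (2, -9, 7)
  hex 4: (3, -9, 6)
  hex 5: (4, -9, 5)
  hex 6: (5, -9, 4)
  hex 7: (5, -8, 3)
  hex 8: (5, -7, 2)
  hex 9: (5, -6, 1)
  hex 10: (4, -5, 1)
  hex 11: (3, -4, 1)
  hex 12: (2, -3, 1)
  hex 13: (1, -3, 2)
  hex 14: (0, -3, 3)
  hex 15: (-1, -3, 4)
  hex 16: (-1, -4, 5)
  hex 17: (-1, -5, 6)
Sorted: 18 hexes.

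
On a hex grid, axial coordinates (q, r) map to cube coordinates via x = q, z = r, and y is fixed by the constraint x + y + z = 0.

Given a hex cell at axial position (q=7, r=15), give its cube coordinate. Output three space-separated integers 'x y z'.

Answer: 7 -22 15

Derivation:
x = q = 7
z = r = 15
y = -x - z = -(7) - (15) = -22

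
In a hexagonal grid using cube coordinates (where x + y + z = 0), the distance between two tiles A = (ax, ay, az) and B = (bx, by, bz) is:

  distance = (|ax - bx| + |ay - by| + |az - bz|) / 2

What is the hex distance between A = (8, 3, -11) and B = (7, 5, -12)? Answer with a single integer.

|ax - bx| = |8 - 7| = 1
|ay - by| = |3 - 5| = 2
|az - bz| = |-11 - (-12)| = 1
distance = (1 + 2 + 1) / 2 = 4 / 2 = 2

Answer: 2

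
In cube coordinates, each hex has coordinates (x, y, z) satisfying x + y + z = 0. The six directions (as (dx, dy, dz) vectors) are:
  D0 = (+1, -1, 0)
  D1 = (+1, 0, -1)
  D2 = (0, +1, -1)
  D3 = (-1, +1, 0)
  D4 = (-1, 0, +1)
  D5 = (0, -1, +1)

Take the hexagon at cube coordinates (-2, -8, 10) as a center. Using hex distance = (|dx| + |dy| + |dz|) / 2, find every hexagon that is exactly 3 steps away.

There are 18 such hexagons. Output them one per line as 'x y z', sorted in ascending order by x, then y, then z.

Answer: -5 -8 13
-5 -7 12
-5 -6 11
-5 -5 10
-4 -9 13
-4 -5 9
-3 -10 13
-3 -5 8
-2 -11 13
-2 -5 7
-1 -11 12
-1 -6 7
0 -11 11
0 -7 7
1 -11 10
1 -10 9
1 -9 8
1 -8 7

Derivation:
Walk ring at distance 3 from (-2, -8, 10):
Start at center + D4*3 = (-5, -8, 13)
  hex 0: (-5, -8, 13)
  hex 1: (-4, -9, 13)
  hex 2: (-3, -10, 13)
  hex 3: (-2, -11, 13)
  hex 4: (-1, -11, 12)
  hex 5: (0, -11, 11)
  hex 6: (1, -11, 10)
  hex 7: (1, -10, 9)
  hex 8: (1, -9, 8)
  hex 9: (1, -8, 7)
  hex 10: (0, -7, 7)
  hex 11: (-1, -6, 7)
  hex 12: (-2, -5, 7)
  hex 13: (-3, -5, 8)
  hex 14: (-4, -5, 9)
  hex 15: (-5, -5, 10)
  hex 16: (-5, -6, 11)
  hex 17: (-5, -7, 12)
Sorted: 18 hexes.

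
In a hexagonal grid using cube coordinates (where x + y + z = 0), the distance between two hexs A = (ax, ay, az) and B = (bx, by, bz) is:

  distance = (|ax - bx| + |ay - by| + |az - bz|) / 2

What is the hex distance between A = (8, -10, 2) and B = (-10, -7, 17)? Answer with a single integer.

|ax - bx| = |8 - (-10)| = 18
|ay - by| = |-10 - (-7)| = 3
|az - bz| = |2 - 17| = 15
distance = (18 + 3 + 15) / 2 = 36 / 2 = 18

Answer: 18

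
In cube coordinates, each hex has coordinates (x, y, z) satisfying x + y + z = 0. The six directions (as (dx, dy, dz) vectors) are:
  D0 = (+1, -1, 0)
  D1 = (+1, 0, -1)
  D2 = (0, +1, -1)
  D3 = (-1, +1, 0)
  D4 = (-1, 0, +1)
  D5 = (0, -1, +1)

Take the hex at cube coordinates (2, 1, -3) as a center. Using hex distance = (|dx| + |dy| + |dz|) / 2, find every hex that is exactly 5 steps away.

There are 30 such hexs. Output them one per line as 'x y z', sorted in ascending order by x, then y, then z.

Walk ring at distance 5 from (2, 1, -3):
Start at center + D4*5 = (-3, 1, 2)
  hex 0: (-3, 1, 2)
  hex 1: (-2, 0, 2)
  hex 2: (-1, -1, 2)
  hex 3: (0, -2, 2)
  hex 4: (1, -3, 2)
  hex 5: (2, -4, 2)
  hex 6: (3, -4, 1)
  hex 7: (4, -4, 0)
  hex 8: (5, -4, -1)
  hex 9: (6, -4, -2)
  hex 10: (7, -4, -3)
  hex 11: (7, -3, -4)
  hex 12: (7, -2, -5)
  hex 13: (7, -1, -6)
  hex 14: (7, 0, -7)
  hex 15: (7, 1, -8)
  hex 16: (6, 2, -8)
  hex 17: (5, 3, -8)
  hex 18: (4, 4, -8)
  hex 19: (3, 5, -8)
  hex 20: (2, 6, -8)
  hex 21: (1, 6, -7)
  hex 22: (0, 6, -6)
  hex 23: (-1, 6, -5)
  hex 24: (-2, 6, -4)
  hex 25: (-3, 6, -3)
  hex 26: (-3, 5, -2)
  hex 27: (-3, 4, -1)
  hex 28: (-3, 3, 0)
  hex 29: (-3, 2, 1)
Sorted: 30 hexes.

Answer: -3 1 2
-3 2 1
-3 3 0
-3 4 -1
-3 5 -2
-3 6 -3
-2 0 2
-2 6 -4
-1 -1 2
-1 6 -5
0 -2 2
0 6 -6
1 -3 2
1 6 -7
2 -4 2
2 6 -8
3 -4 1
3 5 -8
4 -4 0
4 4 -8
5 -4 -1
5 3 -8
6 -4 -2
6 2 -8
7 -4 -3
7 -3 -4
7 -2 -5
7 -1 -6
7 0 -7
7 1 -8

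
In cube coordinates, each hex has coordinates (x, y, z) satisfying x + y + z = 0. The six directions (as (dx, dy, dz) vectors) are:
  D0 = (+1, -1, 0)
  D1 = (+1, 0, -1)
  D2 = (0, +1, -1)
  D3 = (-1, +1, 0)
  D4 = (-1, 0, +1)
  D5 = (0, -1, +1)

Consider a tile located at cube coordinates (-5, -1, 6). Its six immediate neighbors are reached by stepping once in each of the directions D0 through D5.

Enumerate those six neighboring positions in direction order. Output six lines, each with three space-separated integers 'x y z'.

Center: (-5, -1, 6). Add each direction:
  D0: (-5, -1, 6) + (1, -1, 0) = (-4, -2, 6)
  D1: (-5, -1, 6) + (1, 0, -1) = (-4, -1, 5)
  D2: (-5, -1, 6) + (0, 1, -1) = (-5, 0, 5)
  D3: (-5, -1, 6) + (-1, 1, 0) = (-6, 0, 6)
  D4: (-5, -1, 6) + (-1, 0, 1) = (-6, -1, 7)
  D5: (-5, -1, 6) + (0, -1, 1) = (-5, -2, 7)

Answer: -4 -2 6
-4 -1 5
-5 0 5
-6 0 6
-6 -1 7
-5 -2 7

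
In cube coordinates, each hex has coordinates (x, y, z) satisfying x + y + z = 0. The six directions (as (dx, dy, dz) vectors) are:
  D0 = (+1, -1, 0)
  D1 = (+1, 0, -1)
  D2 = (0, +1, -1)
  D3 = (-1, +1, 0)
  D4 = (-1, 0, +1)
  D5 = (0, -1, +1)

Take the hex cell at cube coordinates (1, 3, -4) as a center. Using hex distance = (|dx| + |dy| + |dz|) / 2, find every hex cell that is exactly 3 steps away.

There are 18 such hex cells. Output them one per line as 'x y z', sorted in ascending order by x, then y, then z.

Walk ring at distance 3 from (1, 3, -4):
Start at center + D4*3 = (-2, 3, -1)
  hex 0: (-2, 3, -1)
  hex 1: (-1, 2, -1)
  hex 2: (0, 1, -1)
  hex 3: (1, 0, -1)
  hex 4: (2, 0, -2)
  hex 5: (3, 0, -3)
  hex 6: (4, 0, -4)
  hex 7: (4, 1, -5)
  hex 8: (4, 2, -6)
  hex 9: (4, 3, -7)
  hex 10: (3, 4, -7)
  hex 11: (2, 5, -7)
  hex 12: (1, 6, -7)
  hex 13: (0, 6, -6)
  hex 14: (-1, 6, -5)
  hex 15: (-2, 6, -4)
  hex 16: (-2, 5, -3)
  hex 17: (-2, 4, -2)
Sorted: 18 hexes.

Answer: -2 3 -1
-2 4 -2
-2 5 -3
-2 6 -4
-1 2 -1
-1 6 -5
0 1 -1
0 6 -6
1 0 -1
1 6 -7
2 0 -2
2 5 -7
3 0 -3
3 4 -7
4 0 -4
4 1 -5
4 2 -6
4 3 -7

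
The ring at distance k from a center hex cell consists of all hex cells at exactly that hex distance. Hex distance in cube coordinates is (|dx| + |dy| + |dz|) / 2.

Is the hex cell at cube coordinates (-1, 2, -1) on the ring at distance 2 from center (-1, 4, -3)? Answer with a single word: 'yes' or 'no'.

Answer: yes

Derivation:
|px - cx| = |-1 - (-1)| = 0
|py - cy| = |2 - 4| = 2
|pz - cz| = |-1 - (-3)| = 2
distance = (0+2+2)/2 = 4/2 = 2
radius = 2; distance == radius -> yes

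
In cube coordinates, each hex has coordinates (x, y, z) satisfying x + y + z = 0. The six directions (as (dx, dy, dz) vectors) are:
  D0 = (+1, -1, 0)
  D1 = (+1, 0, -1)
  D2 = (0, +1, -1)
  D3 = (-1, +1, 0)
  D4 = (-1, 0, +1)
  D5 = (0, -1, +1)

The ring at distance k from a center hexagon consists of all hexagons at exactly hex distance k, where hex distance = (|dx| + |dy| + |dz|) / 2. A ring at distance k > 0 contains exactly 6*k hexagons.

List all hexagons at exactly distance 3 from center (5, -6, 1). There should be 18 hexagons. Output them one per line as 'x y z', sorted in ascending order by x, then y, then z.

Walk ring at distance 3 from (5, -6, 1):
Start at center + D4*3 = (2, -6, 4)
  hex 0: (2, -6, 4)
  hex 1: (3, -7, 4)
  hex 2: (4, -8, 4)
  hex 3: (5, -9, 4)
  hex 4: (6, -9, 3)
  hex 5: (7, -9, 2)
  hex 6: (8, -9, 1)
  hex 7: (8, -8, 0)
  hex 8: (8, -7, -1)
  hex 9: (8, -6, -2)
  hex 10: (7, -5, -2)
  hex 11: (6, -4, -2)
  hex 12: (5, -3, -2)
  hex 13: (4, -3, -1)
  hex 14: (3, -3, 0)
  hex 15: (2, -3, 1)
  hex 16: (2, -4, 2)
  hex 17: (2, -5, 3)
Sorted: 18 hexes.

Answer: 2 -6 4
2 -5 3
2 -4 2
2 -3 1
3 -7 4
3 -3 0
4 -8 4
4 -3 -1
5 -9 4
5 -3 -2
6 -9 3
6 -4 -2
7 -9 2
7 -5 -2
8 -9 1
8 -8 0
8 -7 -1
8 -6 -2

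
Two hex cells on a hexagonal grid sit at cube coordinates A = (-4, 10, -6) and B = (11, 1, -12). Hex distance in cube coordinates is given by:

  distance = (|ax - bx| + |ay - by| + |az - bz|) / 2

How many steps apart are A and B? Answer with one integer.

Answer: 15

Derivation:
|ax - bx| = |-4 - 11| = 15
|ay - by| = |10 - 1| = 9
|az - bz| = |-6 - (-12)| = 6
distance = (15 + 9 + 6) / 2 = 30 / 2 = 15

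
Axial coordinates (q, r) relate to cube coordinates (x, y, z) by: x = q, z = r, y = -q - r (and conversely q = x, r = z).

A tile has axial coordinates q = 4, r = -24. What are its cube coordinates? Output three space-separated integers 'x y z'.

Answer: 4 20 -24

Derivation:
x = q = 4
z = r = -24
y = -x - z = -(4) - (-24) = 20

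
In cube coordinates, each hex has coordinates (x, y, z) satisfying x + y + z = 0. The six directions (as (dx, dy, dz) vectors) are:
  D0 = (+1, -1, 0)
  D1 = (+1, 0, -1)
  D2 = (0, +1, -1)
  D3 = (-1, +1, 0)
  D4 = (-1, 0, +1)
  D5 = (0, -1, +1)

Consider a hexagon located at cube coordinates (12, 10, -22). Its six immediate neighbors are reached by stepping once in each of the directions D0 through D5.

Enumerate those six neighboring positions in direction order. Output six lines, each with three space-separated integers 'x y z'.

Center: (12, 10, -22). Add each direction:
  D0: (12, 10, -22) + (1, -1, 0) = (13, 9, -22)
  D1: (12, 10, -22) + (1, 0, -1) = (13, 10, -23)
  D2: (12, 10, -22) + (0, 1, -1) = (12, 11, -23)
  D3: (12, 10, -22) + (-1, 1, 0) = (11, 11, -22)
  D4: (12, 10, -22) + (-1, 0, 1) = (11, 10, -21)
  D5: (12, 10, -22) + (0, -1, 1) = (12, 9, -21)

Answer: 13 9 -22
13 10 -23
12 11 -23
11 11 -22
11 10 -21
12 9 -21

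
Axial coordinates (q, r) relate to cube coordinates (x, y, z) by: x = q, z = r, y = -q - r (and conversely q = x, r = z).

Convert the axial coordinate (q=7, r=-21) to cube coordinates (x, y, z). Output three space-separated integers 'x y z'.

Answer: 7 14 -21

Derivation:
x = q = 7
z = r = -21
y = -x - z = -(7) - (-21) = 14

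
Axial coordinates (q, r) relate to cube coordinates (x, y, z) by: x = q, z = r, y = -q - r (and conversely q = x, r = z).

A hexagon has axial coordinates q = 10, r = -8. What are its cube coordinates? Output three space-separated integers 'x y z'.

Answer: 10 -2 -8

Derivation:
x = q = 10
z = r = -8
y = -x - z = -(10) - (-8) = -2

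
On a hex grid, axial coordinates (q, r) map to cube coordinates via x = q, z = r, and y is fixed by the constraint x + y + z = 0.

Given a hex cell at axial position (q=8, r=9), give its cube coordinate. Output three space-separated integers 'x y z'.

Answer: 8 -17 9

Derivation:
x = q = 8
z = r = 9
y = -x - z = -(8) - (9) = -17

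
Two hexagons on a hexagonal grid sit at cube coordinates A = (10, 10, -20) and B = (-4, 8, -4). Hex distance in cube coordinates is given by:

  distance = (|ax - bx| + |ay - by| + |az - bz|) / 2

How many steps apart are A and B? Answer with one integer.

|ax - bx| = |10 - (-4)| = 14
|ay - by| = |10 - 8| = 2
|az - bz| = |-20 - (-4)| = 16
distance = (14 + 2 + 16) / 2 = 32 / 2 = 16

Answer: 16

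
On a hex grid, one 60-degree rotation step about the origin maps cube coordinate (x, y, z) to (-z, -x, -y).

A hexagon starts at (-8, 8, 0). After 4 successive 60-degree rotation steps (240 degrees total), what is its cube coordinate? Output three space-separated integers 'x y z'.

Start: (-8, 8, 0)
Step 1: (-8, 8, 0) -> (-(0), -(-8), -(8)) = (0, 8, -8)
Step 2: (0, 8, -8) -> (-(-8), -(0), -(8)) = (8, 0, -8)
Step 3: (8, 0, -8) -> (-(-8), -(8), -(0)) = (8, -8, 0)
Step 4: (8, -8, 0) -> (-(0), -(8), -(-8)) = (0, -8, 8)

Answer: 0 -8 8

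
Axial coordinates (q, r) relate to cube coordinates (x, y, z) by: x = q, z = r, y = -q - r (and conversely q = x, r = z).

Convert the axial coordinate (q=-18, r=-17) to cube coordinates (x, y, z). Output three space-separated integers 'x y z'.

Answer: -18 35 -17

Derivation:
x = q = -18
z = r = -17
y = -x - z = -(-18) - (-17) = 35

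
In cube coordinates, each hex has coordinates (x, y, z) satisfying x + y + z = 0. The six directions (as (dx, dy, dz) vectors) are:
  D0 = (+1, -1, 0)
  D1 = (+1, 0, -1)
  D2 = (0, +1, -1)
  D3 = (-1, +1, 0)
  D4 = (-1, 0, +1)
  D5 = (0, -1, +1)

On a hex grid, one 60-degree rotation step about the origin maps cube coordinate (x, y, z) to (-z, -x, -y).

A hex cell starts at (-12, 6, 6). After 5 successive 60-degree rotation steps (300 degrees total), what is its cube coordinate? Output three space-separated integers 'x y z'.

Answer: -6 -6 12

Derivation:
Start: (-12, 6, 6)
Step 1: (-12, 6, 6) -> (-(6), -(-12), -(6)) = (-6, 12, -6)
Step 2: (-6, 12, -6) -> (-(-6), -(-6), -(12)) = (6, 6, -12)
Step 3: (6, 6, -12) -> (-(-12), -(6), -(6)) = (12, -6, -6)
Step 4: (12, -6, -6) -> (-(-6), -(12), -(-6)) = (6, -12, 6)
Step 5: (6, -12, 6) -> (-(6), -(6), -(-12)) = (-6, -6, 12)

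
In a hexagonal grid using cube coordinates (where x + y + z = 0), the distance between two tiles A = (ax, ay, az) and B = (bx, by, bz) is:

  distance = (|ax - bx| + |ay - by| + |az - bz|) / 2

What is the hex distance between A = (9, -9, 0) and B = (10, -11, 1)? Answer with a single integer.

Answer: 2

Derivation:
|ax - bx| = |9 - 10| = 1
|ay - by| = |-9 - (-11)| = 2
|az - bz| = |0 - 1| = 1
distance = (1 + 2 + 1) / 2 = 4 / 2 = 2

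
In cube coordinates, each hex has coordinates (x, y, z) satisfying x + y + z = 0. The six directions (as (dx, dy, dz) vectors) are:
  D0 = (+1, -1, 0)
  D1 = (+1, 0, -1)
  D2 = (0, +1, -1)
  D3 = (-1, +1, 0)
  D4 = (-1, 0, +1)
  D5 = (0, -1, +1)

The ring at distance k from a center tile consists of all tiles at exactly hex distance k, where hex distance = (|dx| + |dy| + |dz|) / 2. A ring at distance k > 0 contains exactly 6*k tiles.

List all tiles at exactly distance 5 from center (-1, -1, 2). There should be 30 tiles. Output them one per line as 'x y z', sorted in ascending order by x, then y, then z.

Walk ring at distance 5 from (-1, -1, 2):
Start at center + D4*5 = (-6, -1, 7)
  hex 0: (-6, -1, 7)
  hex 1: (-5, -2, 7)
  hex 2: (-4, -3, 7)
  hex 3: (-3, -4, 7)
  hex 4: (-2, -5, 7)
  hex 5: (-1, -6, 7)
  hex 6: (0, -6, 6)
  hex 7: (1, -6, 5)
  hex 8: (2, -6, 4)
  hex 9: (3, -6, 3)
  hex 10: (4, -6, 2)
  hex 11: (4, -5, 1)
  hex 12: (4, -4, 0)
  hex 13: (4, -3, -1)
  hex 14: (4, -2, -2)
  hex 15: (4, -1, -3)
  hex 16: (3, 0, -3)
  hex 17: (2, 1, -3)
  hex 18: (1, 2, -3)
  hex 19: (0, 3, -3)
  hex 20: (-1, 4, -3)
  hex 21: (-2, 4, -2)
  hex 22: (-3, 4, -1)
  hex 23: (-4, 4, 0)
  hex 24: (-5, 4, 1)
  hex 25: (-6, 4, 2)
  hex 26: (-6, 3, 3)
  hex 27: (-6, 2, 4)
  hex 28: (-6, 1, 5)
  hex 29: (-6, 0, 6)
Sorted: 30 hexes.

Answer: -6 -1 7
-6 0 6
-6 1 5
-6 2 4
-6 3 3
-6 4 2
-5 -2 7
-5 4 1
-4 -3 7
-4 4 0
-3 -4 7
-3 4 -1
-2 -5 7
-2 4 -2
-1 -6 7
-1 4 -3
0 -6 6
0 3 -3
1 -6 5
1 2 -3
2 -6 4
2 1 -3
3 -6 3
3 0 -3
4 -6 2
4 -5 1
4 -4 0
4 -3 -1
4 -2 -2
4 -1 -3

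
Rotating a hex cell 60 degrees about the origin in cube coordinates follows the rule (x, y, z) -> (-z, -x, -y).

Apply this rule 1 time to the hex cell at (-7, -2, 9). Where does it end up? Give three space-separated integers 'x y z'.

Answer: -9 7 2

Derivation:
Start: (-7, -2, 9)
Step 1: (-7, -2, 9) -> (-(9), -(-7), -(-2)) = (-9, 7, 2)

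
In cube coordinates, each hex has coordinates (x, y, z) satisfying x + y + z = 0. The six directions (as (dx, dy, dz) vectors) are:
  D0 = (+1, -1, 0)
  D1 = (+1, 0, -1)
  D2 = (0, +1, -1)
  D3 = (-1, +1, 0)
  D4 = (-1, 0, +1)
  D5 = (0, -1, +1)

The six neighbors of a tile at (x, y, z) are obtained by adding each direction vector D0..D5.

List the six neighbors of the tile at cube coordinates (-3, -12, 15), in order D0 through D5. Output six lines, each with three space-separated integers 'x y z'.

Center: (-3, -12, 15). Add each direction:
  D0: (-3, -12, 15) + (1, -1, 0) = (-2, -13, 15)
  D1: (-3, -12, 15) + (1, 0, -1) = (-2, -12, 14)
  D2: (-3, -12, 15) + (0, 1, -1) = (-3, -11, 14)
  D3: (-3, -12, 15) + (-1, 1, 0) = (-4, -11, 15)
  D4: (-3, -12, 15) + (-1, 0, 1) = (-4, -12, 16)
  D5: (-3, -12, 15) + (0, -1, 1) = (-3, -13, 16)

Answer: -2 -13 15
-2 -12 14
-3 -11 14
-4 -11 15
-4 -12 16
-3 -13 16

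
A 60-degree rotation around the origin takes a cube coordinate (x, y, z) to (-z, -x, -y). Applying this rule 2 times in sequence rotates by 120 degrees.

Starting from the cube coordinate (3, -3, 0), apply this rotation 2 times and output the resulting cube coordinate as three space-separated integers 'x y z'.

Start: (3, -3, 0)
Step 1: (3, -3, 0) -> (-(0), -(3), -(-3)) = (0, -3, 3)
Step 2: (0, -3, 3) -> (-(3), -(0), -(-3)) = (-3, 0, 3)

Answer: -3 0 3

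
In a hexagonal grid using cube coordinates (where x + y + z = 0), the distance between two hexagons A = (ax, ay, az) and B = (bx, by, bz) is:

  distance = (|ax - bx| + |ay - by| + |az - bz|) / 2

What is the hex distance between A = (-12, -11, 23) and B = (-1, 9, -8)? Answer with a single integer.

Answer: 31

Derivation:
|ax - bx| = |-12 - (-1)| = 11
|ay - by| = |-11 - 9| = 20
|az - bz| = |23 - (-8)| = 31
distance = (11 + 20 + 31) / 2 = 62 / 2 = 31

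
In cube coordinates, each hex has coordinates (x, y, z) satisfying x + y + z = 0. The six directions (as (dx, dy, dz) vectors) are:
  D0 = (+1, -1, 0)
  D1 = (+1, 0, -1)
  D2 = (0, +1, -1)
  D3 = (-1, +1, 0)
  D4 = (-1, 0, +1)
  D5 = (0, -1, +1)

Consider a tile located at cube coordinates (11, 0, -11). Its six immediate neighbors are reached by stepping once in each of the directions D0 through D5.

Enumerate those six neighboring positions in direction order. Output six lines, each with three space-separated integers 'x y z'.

Center: (11, 0, -11). Add each direction:
  D0: (11, 0, -11) + (1, -1, 0) = (12, -1, -11)
  D1: (11, 0, -11) + (1, 0, -1) = (12, 0, -12)
  D2: (11, 0, -11) + (0, 1, -1) = (11, 1, -12)
  D3: (11, 0, -11) + (-1, 1, 0) = (10, 1, -11)
  D4: (11, 0, -11) + (-1, 0, 1) = (10, 0, -10)
  D5: (11, 0, -11) + (0, -1, 1) = (11, -1, -10)

Answer: 12 -1 -11
12 0 -12
11 1 -12
10 1 -11
10 0 -10
11 -1 -10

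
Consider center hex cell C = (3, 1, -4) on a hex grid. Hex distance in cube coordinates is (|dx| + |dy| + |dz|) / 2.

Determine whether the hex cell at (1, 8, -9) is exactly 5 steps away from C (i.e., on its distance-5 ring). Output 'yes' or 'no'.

|px - cx| = |1 - 3| = 2
|py - cy| = |8 - 1| = 7
|pz - cz| = |-9 - (-4)| = 5
distance = (2+7+5)/2 = 14/2 = 7
radius = 5; distance != radius -> no

Answer: no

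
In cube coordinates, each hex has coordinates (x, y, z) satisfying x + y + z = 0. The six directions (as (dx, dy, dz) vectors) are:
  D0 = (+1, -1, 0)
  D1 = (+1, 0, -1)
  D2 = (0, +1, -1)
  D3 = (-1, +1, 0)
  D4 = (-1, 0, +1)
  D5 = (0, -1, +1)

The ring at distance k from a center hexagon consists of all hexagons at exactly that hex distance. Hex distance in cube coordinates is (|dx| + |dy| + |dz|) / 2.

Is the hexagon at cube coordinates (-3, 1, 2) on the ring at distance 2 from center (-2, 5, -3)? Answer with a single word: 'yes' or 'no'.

|px - cx| = |-3 - (-2)| = 1
|py - cy| = |1 - 5| = 4
|pz - cz| = |2 - (-3)| = 5
distance = (1+4+5)/2 = 10/2 = 5
radius = 2; distance != radius -> no

Answer: no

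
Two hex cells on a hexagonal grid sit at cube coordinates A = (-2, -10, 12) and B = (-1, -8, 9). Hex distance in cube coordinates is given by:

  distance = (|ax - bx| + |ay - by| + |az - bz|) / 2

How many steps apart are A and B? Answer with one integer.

|ax - bx| = |-2 - (-1)| = 1
|ay - by| = |-10 - (-8)| = 2
|az - bz| = |12 - 9| = 3
distance = (1 + 2 + 3) / 2 = 6 / 2 = 3

Answer: 3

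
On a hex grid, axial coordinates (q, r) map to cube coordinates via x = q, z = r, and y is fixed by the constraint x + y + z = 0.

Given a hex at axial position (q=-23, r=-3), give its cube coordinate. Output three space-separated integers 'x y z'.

x = q = -23
z = r = -3
y = -x - z = -(-23) - (-3) = 26

Answer: -23 26 -3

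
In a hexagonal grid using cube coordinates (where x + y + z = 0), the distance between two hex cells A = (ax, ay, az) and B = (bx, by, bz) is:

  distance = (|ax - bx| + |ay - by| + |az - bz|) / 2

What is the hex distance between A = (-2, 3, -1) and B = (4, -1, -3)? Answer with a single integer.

|ax - bx| = |-2 - 4| = 6
|ay - by| = |3 - (-1)| = 4
|az - bz| = |-1 - (-3)| = 2
distance = (6 + 4 + 2) / 2 = 12 / 2 = 6

Answer: 6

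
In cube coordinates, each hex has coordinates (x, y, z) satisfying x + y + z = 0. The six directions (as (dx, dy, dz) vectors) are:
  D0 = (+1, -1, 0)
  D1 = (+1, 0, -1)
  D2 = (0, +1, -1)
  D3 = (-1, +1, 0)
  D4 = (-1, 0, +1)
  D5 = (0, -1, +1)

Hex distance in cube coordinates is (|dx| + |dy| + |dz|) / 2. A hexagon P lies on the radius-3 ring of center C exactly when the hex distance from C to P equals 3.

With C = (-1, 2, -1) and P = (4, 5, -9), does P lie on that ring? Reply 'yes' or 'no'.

|px - cx| = |4 - (-1)| = 5
|py - cy| = |5 - 2| = 3
|pz - cz| = |-9 - (-1)| = 8
distance = (5+3+8)/2 = 16/2 = 8
radius = 3; distance != radius -> no

Answer: no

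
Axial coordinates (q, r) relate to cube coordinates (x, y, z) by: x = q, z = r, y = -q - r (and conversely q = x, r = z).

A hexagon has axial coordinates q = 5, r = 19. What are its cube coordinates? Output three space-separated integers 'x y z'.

x = q = 5
z = r = 19
y = -x - z = -(5) - (19) = -24

Answer: 5 -24 19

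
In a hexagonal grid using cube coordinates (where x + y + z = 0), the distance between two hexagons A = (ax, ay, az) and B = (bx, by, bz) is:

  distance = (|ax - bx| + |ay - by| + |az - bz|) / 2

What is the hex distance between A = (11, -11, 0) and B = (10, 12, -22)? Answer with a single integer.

|ax - bx| = |11 - 10| = 1
|ay - by| = |-11 - 12| = 23
|az - bz| = |0 - (-22)| = 22
distance = (1 + 23 + 22) / 2 = 46 / 2 = 23

Answer: 23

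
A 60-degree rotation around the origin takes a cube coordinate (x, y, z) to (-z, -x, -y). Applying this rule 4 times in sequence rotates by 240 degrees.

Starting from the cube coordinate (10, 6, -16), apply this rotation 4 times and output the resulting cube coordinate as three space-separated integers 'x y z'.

Start: (10, 6, -16)
Step 1: (10, 6, -16) -> (-(-16), -(10), -(6)) = (16, -10, -6)
Step 2: (16, -10, -6) -> (-(-6), -(16), -(-10)) = (6, -16, 10)
Step 3: (6, -16, 10) -> (-(10), -(6), -(-16)) = (-10, -6, 16)
Step 4: (-10, -6, 16) -> (-(16), -(-10), -(-6)) = (-16, 10, 6)

Answer: -16 10 6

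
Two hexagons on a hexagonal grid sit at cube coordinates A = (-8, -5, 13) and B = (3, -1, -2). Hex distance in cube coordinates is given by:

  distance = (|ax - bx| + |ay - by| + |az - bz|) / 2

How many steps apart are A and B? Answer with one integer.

|ax - bx| = |-8 - 3| = 11
|ay - by| = |-5 - (-1)| = 4
|az - bz| = |13 - (-2)| = 15
distance = (11 + 4 + 15) / 2 = 30 / 2 = 15

Answer: 15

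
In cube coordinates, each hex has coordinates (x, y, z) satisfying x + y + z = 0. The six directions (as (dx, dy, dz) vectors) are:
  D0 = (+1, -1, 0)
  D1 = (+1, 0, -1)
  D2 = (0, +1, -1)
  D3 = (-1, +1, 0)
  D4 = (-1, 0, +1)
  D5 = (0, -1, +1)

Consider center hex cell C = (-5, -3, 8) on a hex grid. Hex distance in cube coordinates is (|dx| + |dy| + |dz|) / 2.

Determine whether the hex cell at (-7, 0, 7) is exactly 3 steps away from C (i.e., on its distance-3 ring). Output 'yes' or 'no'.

|px - cx| = |-7 - (-5)| = 2
|py - cy| = |0 - (-3)| = 3
|pz - cz| = |7 - 8| = 1
distance = (2+3+1)/2 = 6/2 = 3
radius = 3; distance == radius -> yes

Answer: yes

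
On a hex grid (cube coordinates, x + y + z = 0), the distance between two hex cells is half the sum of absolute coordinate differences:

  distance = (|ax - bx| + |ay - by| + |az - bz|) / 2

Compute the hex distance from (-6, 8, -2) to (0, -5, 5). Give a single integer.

|ax - bx| = |-6 - 0| = 6
|ay - by| = |8 - (-5)| = 13
|az - bz| = |-2 - 5| = 7
distance = (6 + 13 + 7) / 2 = 26 / 2 = 13

Answer: 13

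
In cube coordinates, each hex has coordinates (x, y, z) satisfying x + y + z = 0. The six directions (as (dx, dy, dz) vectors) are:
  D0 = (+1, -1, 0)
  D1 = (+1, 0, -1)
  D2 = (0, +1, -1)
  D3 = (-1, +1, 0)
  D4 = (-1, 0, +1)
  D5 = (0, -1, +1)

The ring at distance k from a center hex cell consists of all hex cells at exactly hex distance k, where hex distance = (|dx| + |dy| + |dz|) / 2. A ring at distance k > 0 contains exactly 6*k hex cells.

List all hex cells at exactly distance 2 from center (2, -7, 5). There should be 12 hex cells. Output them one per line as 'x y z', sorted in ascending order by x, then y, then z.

Answer: 0 -7 7
0 -6 6
0 -5 5
1 -8 7
1 -5 4
2 -9 7
2 -5 3
3 -9 6
3 -6 3
4 -9 5
4 -8 4
4 -7 3

Derivation:
Walk ring at distance 2 from (2, -7, 5):
Start at center + D4*2 = (0, -7, 7)
  hex 0: (0, -7, 7)
  hex 1: (1, -8, 7)
  hex 2: (2, -9, 7)
  hex 3: (3, -9, 6)
  hex 4: (4, -9, 5)
  hex 5: (4, -8, 4)
  hex 6: (4, -7, 3)
  hex 7: (3, -6, 3)
  hex 8: (2, -5, 3)
  hex 9: (1, -5, 4)
  hex 10: (0, -5, 5)
  hex 11: (0, -6, 6)
Sorted: 12 hexes.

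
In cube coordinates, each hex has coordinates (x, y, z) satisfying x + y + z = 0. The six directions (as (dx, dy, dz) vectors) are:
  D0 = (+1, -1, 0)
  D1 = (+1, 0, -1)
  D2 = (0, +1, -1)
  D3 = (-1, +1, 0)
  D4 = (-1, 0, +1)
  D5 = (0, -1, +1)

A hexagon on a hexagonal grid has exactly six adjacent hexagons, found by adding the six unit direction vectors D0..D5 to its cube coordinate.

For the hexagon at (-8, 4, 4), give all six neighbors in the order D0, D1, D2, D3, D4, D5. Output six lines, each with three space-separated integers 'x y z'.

Center: (-8, 4, 4). Add each direction:
  D0: (-8, 4, 4) + (1, -1, 0) = (-7, 3, 4)
  D1: (-8, 4, 4) + (1, 0, -1) = (-7, 4, 3)
  D2: (-8, 4, 4) + (0, 1, -1) = (-8, 5, 3)
  D3: (-8, 4, 4) + (-1, 1, 0) = (-9, 5, 4)
  D4: (-8, 4, 4) + (-1, 0, 1) = (-9, 4, 5)
  D5: (-8, 4, 4) + (0, -1, 1) = (-8, 3, 5)

Answer: -7 3 4
-7 4 3
-8 5 3
-9 5 4
-9 4 5
-8 3 5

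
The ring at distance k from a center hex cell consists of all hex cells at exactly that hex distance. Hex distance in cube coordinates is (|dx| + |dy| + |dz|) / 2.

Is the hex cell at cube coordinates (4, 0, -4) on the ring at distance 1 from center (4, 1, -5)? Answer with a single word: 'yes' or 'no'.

Answer: yes

Derivation:
|px - cx| = |4 - 4| = 0
|py - cy| = |0 - 1| = 1
|pz - cz| = |-4 - (-5)| = 1
distance = (0+1+1)/2 = 2/2 = 1
radius = 1; distance == radius -> yes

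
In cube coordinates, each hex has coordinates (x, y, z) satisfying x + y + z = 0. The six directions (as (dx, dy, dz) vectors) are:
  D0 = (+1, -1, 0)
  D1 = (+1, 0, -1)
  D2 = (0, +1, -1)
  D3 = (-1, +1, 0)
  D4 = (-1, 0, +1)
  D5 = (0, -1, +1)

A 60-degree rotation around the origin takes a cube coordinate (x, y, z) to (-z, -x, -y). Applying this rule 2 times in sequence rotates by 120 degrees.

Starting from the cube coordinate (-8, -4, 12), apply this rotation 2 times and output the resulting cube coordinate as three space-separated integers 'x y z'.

Start: (-8, -4, 12)
Step 1: (-8, -4, 12) -> (-(12), -(-8), -(-4)) = (-12, 8, 4)
Step 2: (-12, 8, 4) -> (-(4), -(-12), -(8)) = (-4, 12, -8)

Answer: -4 12 -8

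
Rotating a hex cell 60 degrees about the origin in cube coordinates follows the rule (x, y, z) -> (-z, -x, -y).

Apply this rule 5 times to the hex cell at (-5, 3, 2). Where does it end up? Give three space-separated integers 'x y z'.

Answer: -3 -2 5

Derivation:
Start: (-5, 3, 2)
Step 1: (-5, 3, 2) -> (-(2), -(-5), -(3)) = (-2, 5, -3)
Step 2: (-2, 5, -3) -> (-(-3), -(-2), -(5)) = (3, 2, -5)
Step 3: (3, 2, -5) -> (-(-5), -(3), -(2)) = (5, -3, -2)
Step 4: (5, -3, -2) -> (-(-2), -(5), -(-3)) = (2, -5, 3)
Step 5: (2, -5, 3) -> (-(3), -(2), -(-5)) = (-3, -2, 5)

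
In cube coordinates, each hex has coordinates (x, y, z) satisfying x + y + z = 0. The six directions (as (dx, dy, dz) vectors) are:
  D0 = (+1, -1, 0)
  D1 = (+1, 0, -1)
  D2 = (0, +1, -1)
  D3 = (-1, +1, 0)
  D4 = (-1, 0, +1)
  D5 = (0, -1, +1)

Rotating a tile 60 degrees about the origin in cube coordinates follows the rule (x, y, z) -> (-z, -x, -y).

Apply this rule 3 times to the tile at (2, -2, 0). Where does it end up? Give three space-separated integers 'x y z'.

Answer: -2 2 0

Derivation:
Start: (2, -2, 0)
Step 1: (2, -2, 0) -> (-(0), -(2), -(-2)) = (0, -2, 2)
Step 2: (0, -2, 2) -> (-(2), -(0), -(-2)) = (-2, 0, 2)
Step 3: (-2, 0, 2) -> (-(2), -(-2), -(0)) = (-2, 2, 0)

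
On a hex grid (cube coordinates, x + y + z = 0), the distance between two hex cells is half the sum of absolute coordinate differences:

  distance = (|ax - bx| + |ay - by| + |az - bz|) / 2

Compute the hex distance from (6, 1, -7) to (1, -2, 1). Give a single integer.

Answer: 8

Derivation:
|ax - bx| = |6 - 1| = 5
|ay - by| = |1 - (-2)| = 3
|az - bz| = |-7 - 1| = 8
distance = (5 + 3 + 8) / 2 = 16 / 2 = 8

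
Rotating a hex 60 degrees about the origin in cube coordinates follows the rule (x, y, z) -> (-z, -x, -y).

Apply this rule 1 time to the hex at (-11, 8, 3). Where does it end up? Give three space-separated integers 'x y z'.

Answer: -3 11 -8

Derivation:
Start: (-11, 8, 3)
Step 1: (-11, 8, 3) -> (-(3), -(-11), -(8)) = (-3, 11, -8)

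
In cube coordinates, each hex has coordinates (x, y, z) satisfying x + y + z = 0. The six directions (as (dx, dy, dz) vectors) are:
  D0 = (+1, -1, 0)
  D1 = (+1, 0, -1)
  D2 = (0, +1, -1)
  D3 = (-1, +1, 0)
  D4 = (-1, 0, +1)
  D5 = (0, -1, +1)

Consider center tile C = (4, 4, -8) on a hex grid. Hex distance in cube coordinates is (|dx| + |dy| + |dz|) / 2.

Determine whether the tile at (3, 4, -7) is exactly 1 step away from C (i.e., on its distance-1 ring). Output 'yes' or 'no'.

Answer: yes

Derivation:
|px - cx| = |3 - 4| = 1
|py - cy| = |4 - 4| = 0
|pz - cz| = |-7 - (-8)| = 1
distance = (1+0+1)/2 = 2/2 = 1
radius = 1; distance == radius -> yes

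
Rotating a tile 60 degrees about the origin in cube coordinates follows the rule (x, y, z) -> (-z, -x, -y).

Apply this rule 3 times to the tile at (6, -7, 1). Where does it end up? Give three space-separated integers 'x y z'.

Answer: -6 7 -1

Derivation:
Start: (6, -7, 1)
Step 1: (6, -7, 1) -> (-(1), -(6), -(-7)) = (-1, -6, 7)
Step 2: (-1, -6, 7) -> (-(7), -(-1), -(-6)) = (-7, 1, 6)
Step 3: (-7, 1, 6) -> (-(6), -(-7), -(1)) = (-6, 7, -1)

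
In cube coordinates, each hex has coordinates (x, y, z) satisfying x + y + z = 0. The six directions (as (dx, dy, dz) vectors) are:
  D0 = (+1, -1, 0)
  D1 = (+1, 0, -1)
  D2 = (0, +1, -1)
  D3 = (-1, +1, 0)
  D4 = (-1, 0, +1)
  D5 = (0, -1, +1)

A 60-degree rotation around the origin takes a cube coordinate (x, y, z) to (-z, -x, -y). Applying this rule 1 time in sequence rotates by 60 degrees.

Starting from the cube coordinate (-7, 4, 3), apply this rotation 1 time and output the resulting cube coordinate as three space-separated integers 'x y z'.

Answer: -3 7 -4

Derivation:
Start: (-7, 4, 3)
Step 1: (-7, 4, 3) -> (-(3), -(-7), -(4)) = (-3, 7, -4)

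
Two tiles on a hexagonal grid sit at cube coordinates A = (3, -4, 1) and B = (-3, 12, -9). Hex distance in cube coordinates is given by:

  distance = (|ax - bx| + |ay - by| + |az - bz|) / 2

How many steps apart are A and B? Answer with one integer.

|ax - bx| = |3 - (-3)| = 6
|ay - by| = |-4 - 12| = 16
|az - bz| = |1 - (-9)| = 10
distance = (6 + 16 + 10) / 2 = 32 / 2 = 16

Answer: 16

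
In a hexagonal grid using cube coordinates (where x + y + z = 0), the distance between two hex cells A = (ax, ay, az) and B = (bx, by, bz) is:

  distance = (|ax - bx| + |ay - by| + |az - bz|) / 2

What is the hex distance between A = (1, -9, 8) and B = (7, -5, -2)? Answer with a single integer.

Answer: 10

Derivation:
|ax - bx| = |1 - 7| = 6
|ay - by| = |-9 - (-5)| = 4
|az - bz| = |8 - (-2)| = 10
distance = (6 + 4 + 10) / 2 = 20 / 2 = 10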